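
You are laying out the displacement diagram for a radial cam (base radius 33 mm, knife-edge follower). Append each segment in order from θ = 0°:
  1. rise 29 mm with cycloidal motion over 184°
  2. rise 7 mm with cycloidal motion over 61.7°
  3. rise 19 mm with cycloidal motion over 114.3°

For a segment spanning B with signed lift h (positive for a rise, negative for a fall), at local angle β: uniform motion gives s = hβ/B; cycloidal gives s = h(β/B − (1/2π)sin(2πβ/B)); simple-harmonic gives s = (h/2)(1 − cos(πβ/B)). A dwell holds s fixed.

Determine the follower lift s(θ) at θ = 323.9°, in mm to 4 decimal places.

seg 1 [0°–184°] cycloidal, h=29: full span → s += 29 → s = 29.0000
seg 2 [184°–245.7°] cycloidal, h=7: full span → s += 7 → s = 36.0000
seg 3 [245.7°–360°] cycloidal, h=19: θ=323.9° here. β=78.2, B=114.3. 19·(0.6842 − sin(2π·0.6842)/(2π)) = 15.7680 → s = 51.7680

51.7680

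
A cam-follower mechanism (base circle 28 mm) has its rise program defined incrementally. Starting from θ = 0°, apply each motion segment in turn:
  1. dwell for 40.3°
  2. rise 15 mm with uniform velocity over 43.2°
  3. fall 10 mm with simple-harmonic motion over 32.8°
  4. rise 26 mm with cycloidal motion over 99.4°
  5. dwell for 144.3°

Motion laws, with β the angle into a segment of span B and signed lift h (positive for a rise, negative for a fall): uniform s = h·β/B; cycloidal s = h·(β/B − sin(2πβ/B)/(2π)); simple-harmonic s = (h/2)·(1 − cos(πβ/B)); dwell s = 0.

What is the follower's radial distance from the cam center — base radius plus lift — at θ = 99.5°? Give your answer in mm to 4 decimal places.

seg 1 [0°–40.3°] dwell: s stays 0.0000
seg 2 [40.3°–83.5°] uniform, h=15: full span → s += 15 → s = 15.0000
seg 3 [83.5°–116.3°] simple-harmonic, h=-10: θ=99.5° here. β=16, B=32.8. -10/2·(1 − cos(π·0.4878)) = -4.8085 → s = 10.1915
radial distance = base radius + s = 28 + 10.1915 = 38.1915

38.1915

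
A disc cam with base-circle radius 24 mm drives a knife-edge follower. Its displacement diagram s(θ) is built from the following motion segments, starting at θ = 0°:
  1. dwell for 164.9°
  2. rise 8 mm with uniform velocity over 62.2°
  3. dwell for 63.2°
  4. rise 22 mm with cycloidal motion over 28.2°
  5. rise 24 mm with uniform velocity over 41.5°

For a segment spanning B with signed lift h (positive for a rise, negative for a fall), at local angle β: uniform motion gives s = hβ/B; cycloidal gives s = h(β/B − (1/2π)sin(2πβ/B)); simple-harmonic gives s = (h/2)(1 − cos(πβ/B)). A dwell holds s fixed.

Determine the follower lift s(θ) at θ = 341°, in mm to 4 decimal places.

seg 1 [0°–164.9°] dwell: s stays 0.0000
seg 2 [164.9°–227.1°] uniform, h=8: full span → s += 8 → s = 8.0000
seg 3 [227.1°–290.3°] dwell: s stays 8.0000
seg 4 [290.3°–318.5°] cycloidal, h=22: full span → s += 22 → s = 30.0000
seg 5 [318.5°–360°] uniform, h=24: θ=341° here. β=22.5, B=41.5. 24·22.5/41.5 = 13.0120 → s = 43.0120

43.0120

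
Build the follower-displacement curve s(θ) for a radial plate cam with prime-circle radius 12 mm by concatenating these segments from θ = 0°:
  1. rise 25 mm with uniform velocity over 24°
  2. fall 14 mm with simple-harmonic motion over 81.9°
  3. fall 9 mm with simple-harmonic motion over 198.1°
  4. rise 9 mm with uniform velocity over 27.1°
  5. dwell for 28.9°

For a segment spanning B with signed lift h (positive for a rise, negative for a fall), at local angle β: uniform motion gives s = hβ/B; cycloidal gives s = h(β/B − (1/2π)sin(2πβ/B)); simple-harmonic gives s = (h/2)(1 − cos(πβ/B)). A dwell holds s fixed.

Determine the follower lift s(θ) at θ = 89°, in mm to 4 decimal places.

seg 1 [0°–24°] uniform, h=25: full span → s += 25 → s = 25.0000
seg 2 [24°–105.9°] simple-harmonic, h=-14: θ=89° here. β=65, B=81.9. -14/2·(1 − cos(π·0.7937)) = -12.5799 → s = 12.4201

12.4201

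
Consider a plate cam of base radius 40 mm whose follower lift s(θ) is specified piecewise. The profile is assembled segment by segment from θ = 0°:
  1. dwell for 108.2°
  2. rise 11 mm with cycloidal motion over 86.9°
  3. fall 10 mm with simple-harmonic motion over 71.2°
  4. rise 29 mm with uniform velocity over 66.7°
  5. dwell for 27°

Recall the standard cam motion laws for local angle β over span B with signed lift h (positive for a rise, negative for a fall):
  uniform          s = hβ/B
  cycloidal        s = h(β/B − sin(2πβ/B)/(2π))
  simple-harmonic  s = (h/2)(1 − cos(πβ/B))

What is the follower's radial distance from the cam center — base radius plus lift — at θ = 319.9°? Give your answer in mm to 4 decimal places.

seg 1 [0°–108.2°] dwell: s stays 0.0000
seg 2 [108.2°–195.1°] cycloidal, h=11: full span → s += 11 → s = 11.0000
seg 3 [195.1°–266.3°] simple-harmonic, h=-10: full span → s += -10 → s = 1.0000
seg 4 [266.3°–333°] uniform, h=29: θ=319.9° here. β=53.6, B=66.7. 29·53.6/66.7 = 23.3043 → s = 24.3043
radial distance = base radius + s = 40 + 24.3043 = 64.3043

64.3043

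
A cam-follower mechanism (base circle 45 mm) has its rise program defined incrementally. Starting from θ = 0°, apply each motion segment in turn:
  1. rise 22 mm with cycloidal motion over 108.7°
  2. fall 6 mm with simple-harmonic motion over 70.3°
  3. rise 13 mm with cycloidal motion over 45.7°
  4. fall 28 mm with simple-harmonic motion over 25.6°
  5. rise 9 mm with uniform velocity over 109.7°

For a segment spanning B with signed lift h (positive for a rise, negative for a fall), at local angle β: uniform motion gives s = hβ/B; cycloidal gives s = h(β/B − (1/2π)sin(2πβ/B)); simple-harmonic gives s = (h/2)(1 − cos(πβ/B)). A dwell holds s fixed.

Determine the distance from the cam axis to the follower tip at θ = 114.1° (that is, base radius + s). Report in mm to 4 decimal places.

seg 1 [0°–108.7°] cycloidal, h=22: full span → s += 22 → s = 22.0000
seg 2 [108.7°–179°] simple-harmonic, h=-6: θ=114.1° here. β=5.4, B=70.3. -6/2·(1 − cos(π·0.0768)) = -0.0869 → s = 21.9131
radial distance = base radius + s = 45 + 21.9131 = 66.9131

66.9131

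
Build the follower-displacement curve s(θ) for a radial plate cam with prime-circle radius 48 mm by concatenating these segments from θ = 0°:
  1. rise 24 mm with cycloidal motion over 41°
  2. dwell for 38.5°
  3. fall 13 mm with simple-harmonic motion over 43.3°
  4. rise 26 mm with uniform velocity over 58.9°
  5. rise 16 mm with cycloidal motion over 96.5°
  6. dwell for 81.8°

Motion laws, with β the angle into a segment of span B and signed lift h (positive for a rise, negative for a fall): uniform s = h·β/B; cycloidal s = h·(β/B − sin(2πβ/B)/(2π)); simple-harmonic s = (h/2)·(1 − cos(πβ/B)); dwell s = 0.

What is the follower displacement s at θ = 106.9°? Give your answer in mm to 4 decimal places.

seg 1 [0°–41°] cycloidal, h=24: full span → s += 24 → s = 24.0000
seg 2 [41°–79.5°] dwell: s stays 24.0000
seg 3 [79.5°–122.8°] simple-harmonic, h=-13: θ=106.9° here. β=27.4, B=43.3. -13/2·(1 − cos(π·0.6328)) = -9.1337 → s = 14.8663

14.8663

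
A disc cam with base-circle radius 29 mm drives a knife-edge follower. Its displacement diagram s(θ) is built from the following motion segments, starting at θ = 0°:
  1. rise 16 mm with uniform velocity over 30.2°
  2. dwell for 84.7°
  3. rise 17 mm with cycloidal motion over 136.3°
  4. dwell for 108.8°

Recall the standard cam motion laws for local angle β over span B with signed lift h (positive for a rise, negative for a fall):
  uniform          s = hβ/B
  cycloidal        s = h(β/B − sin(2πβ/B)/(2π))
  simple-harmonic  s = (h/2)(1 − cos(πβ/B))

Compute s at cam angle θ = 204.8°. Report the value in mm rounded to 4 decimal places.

seg 1 [0°–30.2°] uniform, h=16: full span → s += 16 → s = 16.0000
seg 2 [30.2°–114.9°] dwell: s stays 16.0000
seg 3 [114.9°–251.2°] cycloidal, h=17: θ=204.8° here. β=89.9, B=136.3. 17·(0.6596 − sin(2π·0.6596)/(2π)) = 13.4933 → s = 29.4933

29.4933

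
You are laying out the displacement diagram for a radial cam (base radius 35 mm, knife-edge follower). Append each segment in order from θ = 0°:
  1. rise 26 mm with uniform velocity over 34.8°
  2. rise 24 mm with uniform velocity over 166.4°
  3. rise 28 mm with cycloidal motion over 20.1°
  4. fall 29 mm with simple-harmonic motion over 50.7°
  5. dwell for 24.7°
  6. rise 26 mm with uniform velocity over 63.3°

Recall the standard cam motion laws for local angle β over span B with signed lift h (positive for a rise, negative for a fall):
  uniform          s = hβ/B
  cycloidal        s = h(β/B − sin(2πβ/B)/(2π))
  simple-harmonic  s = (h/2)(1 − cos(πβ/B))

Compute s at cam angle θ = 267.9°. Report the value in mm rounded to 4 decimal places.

seg 1 [0°–34.8°] uniform, h=26: full span → s += 26 → s = 26.0000
seg 2 [34.8°–201.2°] uniform, h=24: full span → s += 24 → s = 50.0000
seg 3 [201.2°–221.3°] cycloidal, h=28: full span → s += 28 → s = 78.0000
seg 4 [221.3°–272°] simple-harmonic, h=-29: θ=267.9° here. β=46.6, B=50.7. -29/2·(1 − cos(π·0.9191)) = -28.5346 → s = 49.4654

49.4654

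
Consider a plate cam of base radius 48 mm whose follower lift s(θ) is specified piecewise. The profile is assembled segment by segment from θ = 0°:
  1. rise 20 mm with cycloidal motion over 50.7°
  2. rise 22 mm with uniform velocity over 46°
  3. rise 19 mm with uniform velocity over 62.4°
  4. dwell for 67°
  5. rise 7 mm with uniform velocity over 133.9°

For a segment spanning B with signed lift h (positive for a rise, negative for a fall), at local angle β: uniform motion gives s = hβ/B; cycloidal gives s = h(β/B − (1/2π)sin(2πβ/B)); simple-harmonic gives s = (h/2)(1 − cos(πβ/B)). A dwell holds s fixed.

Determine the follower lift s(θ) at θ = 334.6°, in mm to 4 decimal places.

seg 1 [0°–50.7°] cycloidal, h=20: full span → s += 20 → s = 20.0000
seg 2 [50.7°–96.7°] uniform, h=22: full span → s += 22 → s = 42.0000
seg 3 [96.7°–159.1°] uniform, h=19: full span → s += 19 → s = 61.0000
seg 4 [159.1°–226.1°] dwell: s stays 61.0000
seg 5 [226.1°–360°] uniform, h=7: θ=334.6° here. β=108.5, B=133.9. 7·108.5/133.9 = 5.6721 → s = 66.6721

66.6721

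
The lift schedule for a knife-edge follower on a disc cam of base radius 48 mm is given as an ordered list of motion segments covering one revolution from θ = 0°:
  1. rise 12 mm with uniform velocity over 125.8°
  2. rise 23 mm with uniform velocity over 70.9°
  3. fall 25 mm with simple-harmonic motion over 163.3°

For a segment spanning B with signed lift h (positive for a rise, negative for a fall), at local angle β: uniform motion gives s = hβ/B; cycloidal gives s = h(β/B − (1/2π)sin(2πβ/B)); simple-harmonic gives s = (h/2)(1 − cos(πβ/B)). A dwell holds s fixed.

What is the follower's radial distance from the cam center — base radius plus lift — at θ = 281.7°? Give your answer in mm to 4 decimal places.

seg 1 [0°–125.8°] uniform, h=12: full span → s += 12 → s = 12.0000
seg 2 [125.8°–196.7°] uniform, h=23: full span → s += 23 → s = 35.0000
seg 3 [196.7°–360°] simple-harmonic, h=-25: θ=281.7° here. β=85, B=163.3. -25/2·(1 − cos(π·0.5205)) = -13.3050 → s = 21.6950
radial distance = base radius + s = 48 + 21.6950 = 69.6950

69.6950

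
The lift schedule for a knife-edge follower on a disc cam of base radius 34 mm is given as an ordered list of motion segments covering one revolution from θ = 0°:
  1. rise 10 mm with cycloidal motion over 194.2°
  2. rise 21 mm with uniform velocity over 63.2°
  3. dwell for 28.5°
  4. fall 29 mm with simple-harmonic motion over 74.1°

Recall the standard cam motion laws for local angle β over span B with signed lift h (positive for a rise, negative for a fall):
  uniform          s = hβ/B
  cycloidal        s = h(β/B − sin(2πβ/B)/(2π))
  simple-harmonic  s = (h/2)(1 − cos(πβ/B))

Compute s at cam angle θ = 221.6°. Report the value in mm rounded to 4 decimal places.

seg 1 [0°–194.2°] cycloidal, h=10: full span → s += 10 → s = 10.0000
seg 2 [194.2°–257.4°] uniform, h=21: θ=221.6° here. β=27.4, B=63.2. 21·27.4/63.2 = 9.1044 → s = 19.1044

19.1044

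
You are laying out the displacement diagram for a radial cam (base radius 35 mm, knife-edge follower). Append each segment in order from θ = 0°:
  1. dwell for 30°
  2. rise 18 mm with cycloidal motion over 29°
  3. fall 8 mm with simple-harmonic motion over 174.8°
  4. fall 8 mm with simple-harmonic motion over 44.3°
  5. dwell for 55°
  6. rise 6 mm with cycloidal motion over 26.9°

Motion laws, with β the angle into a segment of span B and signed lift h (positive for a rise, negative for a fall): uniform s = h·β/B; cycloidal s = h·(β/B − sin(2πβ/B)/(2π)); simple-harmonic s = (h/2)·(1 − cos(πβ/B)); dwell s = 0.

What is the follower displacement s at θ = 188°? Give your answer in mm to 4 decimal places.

seg 1 [0°–30°] dwell: s stays 0.0000
seg 2 [30°–59°] cycloidal, h=18: full span → s += 18 → s = 18.0000
seg 3 [59°–233.8°] simple-harmonic, h=-8: θ=188° here. β=129, B=174.8. -8/2·(1 − cos(π·0.7380)) = -6.7197 → s = 11.2803

11.2803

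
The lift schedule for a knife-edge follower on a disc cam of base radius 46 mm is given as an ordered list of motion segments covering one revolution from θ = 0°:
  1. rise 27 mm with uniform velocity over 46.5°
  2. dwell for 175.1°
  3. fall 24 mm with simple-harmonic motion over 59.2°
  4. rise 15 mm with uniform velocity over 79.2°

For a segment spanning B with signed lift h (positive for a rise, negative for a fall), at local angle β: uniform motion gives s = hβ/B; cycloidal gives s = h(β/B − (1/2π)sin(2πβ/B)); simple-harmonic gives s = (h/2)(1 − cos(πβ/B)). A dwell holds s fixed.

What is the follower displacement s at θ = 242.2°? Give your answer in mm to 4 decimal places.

seg 1 [0°–46.5°] uniform, h=27: full span → s += 27 → s = 27.0000
seg 2 [46.5°–221.6°] dwell: s stays 27.0000
seg 3 [221.6°–280.8°] simple-harmonic, h=-24: θ=242.2° here. β=20.6, B=59.2. -24/2·(1 − cos(π·0.3480)) = -6.4841 → s = 20.5159

20.5159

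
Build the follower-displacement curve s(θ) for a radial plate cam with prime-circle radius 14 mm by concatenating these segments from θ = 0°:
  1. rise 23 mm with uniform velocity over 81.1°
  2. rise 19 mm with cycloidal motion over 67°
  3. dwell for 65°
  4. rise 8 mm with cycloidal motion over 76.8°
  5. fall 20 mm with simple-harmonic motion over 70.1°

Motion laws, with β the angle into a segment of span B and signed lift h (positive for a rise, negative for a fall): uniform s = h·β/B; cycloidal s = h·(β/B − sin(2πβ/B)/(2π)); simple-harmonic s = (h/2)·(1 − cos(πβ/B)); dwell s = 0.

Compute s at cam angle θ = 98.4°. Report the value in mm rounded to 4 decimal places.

seg 1 [0°–81.1°] uniform, h=23: full span → s += 23 → s = 23.0000
seg 2 [81.1°–148.1°] cycloidal, h=19: θ=98.4° here. β=17.3, B=67. 19·(0.2582 − sin(2π·0.2582)/(2π)) = 1.8860 → s = 24.8860

24.8860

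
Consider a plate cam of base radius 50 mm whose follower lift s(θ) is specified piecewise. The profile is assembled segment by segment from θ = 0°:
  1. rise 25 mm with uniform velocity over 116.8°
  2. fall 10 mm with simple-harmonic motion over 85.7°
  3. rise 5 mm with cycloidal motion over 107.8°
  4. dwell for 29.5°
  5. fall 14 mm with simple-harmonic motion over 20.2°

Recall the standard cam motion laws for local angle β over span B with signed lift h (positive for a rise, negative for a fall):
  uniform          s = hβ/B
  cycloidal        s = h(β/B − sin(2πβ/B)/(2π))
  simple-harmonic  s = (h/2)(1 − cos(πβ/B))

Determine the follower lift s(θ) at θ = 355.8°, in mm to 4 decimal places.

seg 1 [0°–116.8°] uniform, h=25: full span → s += 25 → s = 25.0000
seg 2 [116.8°–202.5°] simple-harmonic, h=-10: full span → s += -10 → s = 15.0000
seg 3 [202.5°–310.3°] cycloidal, h=5: full span → s += 5 → s = 20.0000
seg 4 [310.3°–339.8°] dwell: s stays 20.0000
seg 5 [339.8°–360°] simple-harmonic, h=-14: θ=355.8° here. β=16, B=20.2. -14/2·(1 − cos(π·0.7921)) = -12.5590 → s = 7.4410

7.4410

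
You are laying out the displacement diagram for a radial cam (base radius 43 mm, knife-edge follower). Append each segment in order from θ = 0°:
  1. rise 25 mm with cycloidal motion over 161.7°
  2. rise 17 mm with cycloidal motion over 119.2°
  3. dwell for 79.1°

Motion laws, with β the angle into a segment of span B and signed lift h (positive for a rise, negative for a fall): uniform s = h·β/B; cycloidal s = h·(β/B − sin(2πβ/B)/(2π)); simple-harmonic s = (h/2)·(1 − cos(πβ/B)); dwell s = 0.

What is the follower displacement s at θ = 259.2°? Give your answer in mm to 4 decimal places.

seg 1 [0°–161.7°] cycloidal, h=25: full span → s += 25 → s = 25.0000
seg 2 [161.7°–280.9°] cycloidal, h=17: θ=259.2° here. β=97.5, B=119.2. 17·(0.8180 − sin(2π·0.8180)/(2π)) = 16.3679 → s = 41.3679

41.3679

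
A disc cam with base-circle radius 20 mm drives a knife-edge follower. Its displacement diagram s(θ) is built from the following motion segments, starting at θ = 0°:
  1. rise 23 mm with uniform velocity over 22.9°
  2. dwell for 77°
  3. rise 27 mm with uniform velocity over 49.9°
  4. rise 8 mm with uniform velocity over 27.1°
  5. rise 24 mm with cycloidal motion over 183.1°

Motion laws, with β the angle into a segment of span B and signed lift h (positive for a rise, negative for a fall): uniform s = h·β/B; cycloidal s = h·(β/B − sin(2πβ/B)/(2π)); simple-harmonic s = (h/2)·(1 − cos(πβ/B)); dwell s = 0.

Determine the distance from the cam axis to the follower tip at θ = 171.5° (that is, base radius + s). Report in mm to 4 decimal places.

seg 1 [0°–22.9°] uniform, h=23: full span → s += 23 → s = 23.0000
seg 2 [22.9°–99.9°] dwell: s stays 23.0000
seg 3 [99.9°–149.8°] uniform, h=27: full span → s += 27 → s = 50.0000
seg 4 [149.8°–176.9°] uniform, h=8: θ=171.5° here. β=21.7, B=27.1. 8·21.7/27.1 = 6.4059 → s = 56.4059
radial distance = base radius + s = 20 + 56.4059 = 76.4059

76.4059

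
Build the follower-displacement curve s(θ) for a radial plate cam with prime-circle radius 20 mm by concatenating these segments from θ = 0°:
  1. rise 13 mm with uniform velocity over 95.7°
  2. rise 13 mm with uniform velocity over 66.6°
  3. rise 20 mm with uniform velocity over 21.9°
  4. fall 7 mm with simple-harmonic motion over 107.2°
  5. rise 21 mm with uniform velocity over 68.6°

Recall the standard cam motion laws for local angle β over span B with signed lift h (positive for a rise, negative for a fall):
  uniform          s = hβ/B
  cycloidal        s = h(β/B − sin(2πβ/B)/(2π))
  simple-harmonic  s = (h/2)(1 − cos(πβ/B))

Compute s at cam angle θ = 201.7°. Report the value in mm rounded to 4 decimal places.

seg 1 [0°–95.7°] uniform, h=13: full span → s += 13 → s = 13.0000
seg 2 [95.7°–162.3°] uniform, h=13: full span → s += 13 → s = 26.0000
seg 3 [162.3°–184.2°] uniform, h=20: full span → s += 20 → s = 46.0000
seg 4 [184.2°–291.4°] simple-harmonic, h=-7: θ=201.7° here. β=17.5, B=107.2. -7/2·(1 − cos(π·0.1632)) = -0.4503 → s = 45.5497

45.5497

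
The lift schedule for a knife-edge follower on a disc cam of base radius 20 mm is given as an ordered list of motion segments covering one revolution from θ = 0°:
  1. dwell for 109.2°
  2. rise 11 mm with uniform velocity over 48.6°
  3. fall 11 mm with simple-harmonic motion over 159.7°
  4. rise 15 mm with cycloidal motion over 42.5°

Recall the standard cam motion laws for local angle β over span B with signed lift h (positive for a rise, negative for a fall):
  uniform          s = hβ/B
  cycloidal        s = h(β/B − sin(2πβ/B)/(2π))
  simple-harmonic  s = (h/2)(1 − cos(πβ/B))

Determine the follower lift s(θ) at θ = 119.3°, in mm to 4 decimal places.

seg 1 [0°–109.2°] dwell: s stays 0.0000
seg 2 [109.2°–157.8°] uniform, h=11: θ=119.3° here. β=10.1, B=48.6. 11·10.1/48.6 = 2.2860 → s = 2.2860

2.2860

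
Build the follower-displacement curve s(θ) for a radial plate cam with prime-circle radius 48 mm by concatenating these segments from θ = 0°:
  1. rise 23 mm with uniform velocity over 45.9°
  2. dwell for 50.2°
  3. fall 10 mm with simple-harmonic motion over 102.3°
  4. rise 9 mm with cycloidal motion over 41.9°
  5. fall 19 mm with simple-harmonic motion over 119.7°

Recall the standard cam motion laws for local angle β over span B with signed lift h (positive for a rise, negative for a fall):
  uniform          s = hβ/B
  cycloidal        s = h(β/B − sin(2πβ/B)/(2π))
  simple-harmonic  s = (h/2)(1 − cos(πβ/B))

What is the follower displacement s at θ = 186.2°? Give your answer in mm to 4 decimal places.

seg 1 [0°–45.9°] uniform, h=23: full span → s += 23 → s = 23.0000
seg 2 [45.9°–96.1°] dwell: s stays 23.0000
seg 3 [96.1°–198.4°] simple-harmonic, h=-10: θ=186.2° here. β=90.1, B=102.3. -10/2·(1 − cos(π·0.8807)) = -9.6532 → s = 13.3468

13.3468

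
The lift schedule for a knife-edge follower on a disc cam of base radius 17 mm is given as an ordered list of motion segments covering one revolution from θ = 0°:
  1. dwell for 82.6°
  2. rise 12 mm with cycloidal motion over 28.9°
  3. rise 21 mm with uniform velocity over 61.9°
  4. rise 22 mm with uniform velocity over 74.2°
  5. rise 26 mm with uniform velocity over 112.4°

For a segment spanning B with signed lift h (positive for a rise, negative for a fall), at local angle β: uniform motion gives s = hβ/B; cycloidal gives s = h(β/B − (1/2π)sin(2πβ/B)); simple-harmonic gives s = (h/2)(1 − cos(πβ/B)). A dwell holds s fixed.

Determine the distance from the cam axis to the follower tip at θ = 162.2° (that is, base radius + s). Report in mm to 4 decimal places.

seg 1 [0°–82.6°] dwell: s stays 0.0000
seg 2 [82.6°–111.5°] cycloidal, h=12: full span → s += 12 → s = 12.0000
seg 3 [111.5°–173.4°] uniform, h=21: θ=162.2° here. β=50.7, B=61.9. 21·50.7/61.9 = 17.2003 → s = 29.2003
radial distance = base radius + s = 17 + 29.2003 = 46.2003

46.2003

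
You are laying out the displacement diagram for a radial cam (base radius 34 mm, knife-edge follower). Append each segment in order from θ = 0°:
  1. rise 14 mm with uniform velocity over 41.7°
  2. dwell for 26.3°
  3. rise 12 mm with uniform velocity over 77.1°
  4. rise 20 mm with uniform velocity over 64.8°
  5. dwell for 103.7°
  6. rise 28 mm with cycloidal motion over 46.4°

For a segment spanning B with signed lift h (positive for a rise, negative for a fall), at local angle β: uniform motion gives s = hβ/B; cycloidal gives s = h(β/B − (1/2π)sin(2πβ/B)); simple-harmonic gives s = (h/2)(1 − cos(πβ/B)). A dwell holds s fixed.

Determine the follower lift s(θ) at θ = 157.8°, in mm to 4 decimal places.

seg 1 [0°–41.7°] uniform, h=14: full span → s += 14 → s = 14.0000
seg 2 [41.7°–68°] dwell: s stays 14.0000
seg 3 [68°–145.1°] uniform, h=12: full span → s += 12 → s = 26.0000
seg 4 [145.1°–209.9°] uniform, h=20: θ=157.8° here. β=12.7, B=64.8. 20·12.7/64.8 = 3.9198 → s = 29.9198

29.9198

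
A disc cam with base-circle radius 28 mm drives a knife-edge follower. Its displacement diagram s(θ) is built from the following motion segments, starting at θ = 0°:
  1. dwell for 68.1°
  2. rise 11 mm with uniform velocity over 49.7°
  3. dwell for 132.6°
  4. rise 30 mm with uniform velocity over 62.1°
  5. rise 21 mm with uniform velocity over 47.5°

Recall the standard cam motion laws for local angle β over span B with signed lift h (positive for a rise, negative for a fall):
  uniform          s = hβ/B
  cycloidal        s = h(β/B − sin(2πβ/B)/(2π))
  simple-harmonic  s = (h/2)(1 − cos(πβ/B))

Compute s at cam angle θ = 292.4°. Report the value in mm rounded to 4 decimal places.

seg 1 [0°–68.1°] dwell: s stays 0.0000
seg 2 [68.1°–117.8°] uniform, h=11: full span → s += 11 → s = 11.0000
seg 3 [117.8°–250.4°] dwell: s stays 11.0000
seg 4 [250.4°–312.5°] uniform, h=30: θ=292.4° here. β=42, B=62.1. 30·42/62.1 = 20.2899 → s = 31.2899

31.2899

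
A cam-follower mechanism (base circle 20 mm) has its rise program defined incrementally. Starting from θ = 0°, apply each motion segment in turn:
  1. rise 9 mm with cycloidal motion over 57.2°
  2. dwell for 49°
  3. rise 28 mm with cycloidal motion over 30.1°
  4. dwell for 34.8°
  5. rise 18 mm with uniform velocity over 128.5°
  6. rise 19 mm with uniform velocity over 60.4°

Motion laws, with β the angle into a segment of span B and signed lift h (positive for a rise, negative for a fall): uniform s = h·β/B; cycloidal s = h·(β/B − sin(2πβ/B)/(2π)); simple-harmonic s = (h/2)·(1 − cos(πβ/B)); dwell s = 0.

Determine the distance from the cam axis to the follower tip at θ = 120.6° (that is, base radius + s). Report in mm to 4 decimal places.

seg 1 [0°–57.2°] cycloidal, h=9: full span → s += 9 → s = 9.0000
seg 2 [57.2°–106.2°] dwell: s stays 9.0000
seg 3 [106.2°–136.3°] cycloidal, h=28: θ=120.6° here. β=14.4, B=30.1. 28·(0.4784 − sin(2π·0.4784)/(2π)) = 12.7926 → s = 21.7926
radial distance = base radius + s = 20 + 21.7926 = 41.7926

41.7926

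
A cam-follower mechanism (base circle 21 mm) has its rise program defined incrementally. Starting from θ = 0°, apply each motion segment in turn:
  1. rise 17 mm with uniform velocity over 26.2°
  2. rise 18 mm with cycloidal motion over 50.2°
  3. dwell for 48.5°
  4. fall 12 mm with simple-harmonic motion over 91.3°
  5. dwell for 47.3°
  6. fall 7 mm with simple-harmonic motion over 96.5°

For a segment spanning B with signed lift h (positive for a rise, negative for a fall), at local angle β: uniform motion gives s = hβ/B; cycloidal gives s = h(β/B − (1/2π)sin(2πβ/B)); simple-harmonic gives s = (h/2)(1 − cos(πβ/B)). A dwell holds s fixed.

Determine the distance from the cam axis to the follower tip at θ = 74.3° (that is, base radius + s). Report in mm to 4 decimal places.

seg 1 [0°–26.2°] uniform, h=17: full span → s += 17 → s = 17.0000
seg 2 [26.2°–76.4°] cycloidal, h=18: θ=74.3° here. β=48.1, B=50.2. 18·(0.9582 − sin(2π·0.9582)/(2π)) = 17.9914 → s = 34.9914
radial distance = base radius + s = 21 + 34.9914 = 55.9914

55.9914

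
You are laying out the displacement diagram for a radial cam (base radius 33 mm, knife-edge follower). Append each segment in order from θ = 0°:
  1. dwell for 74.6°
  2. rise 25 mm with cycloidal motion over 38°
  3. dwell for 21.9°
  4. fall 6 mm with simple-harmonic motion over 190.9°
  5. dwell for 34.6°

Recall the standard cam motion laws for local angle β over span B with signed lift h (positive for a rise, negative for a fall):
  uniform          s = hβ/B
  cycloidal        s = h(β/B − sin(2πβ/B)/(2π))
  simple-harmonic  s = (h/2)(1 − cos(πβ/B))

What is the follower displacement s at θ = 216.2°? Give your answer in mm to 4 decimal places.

seg 1 [0°–74.6°] dwell: s stays 0.0000
seg 2 [74.6°–112.6°] cycloidal, h=25: full span → s += 25 → s = 25.0000
seg 3 [112.6°–134.5°] dwell: s stays 25.0000
seg 4 [134.5°–325.4°] simple-harmonic, h=-6: θ=216.2° here. β=81.7, B=190.9. -6/2·(1 − cos(π·0.4280)) = -2.3269 → s = 22.6731

22.6731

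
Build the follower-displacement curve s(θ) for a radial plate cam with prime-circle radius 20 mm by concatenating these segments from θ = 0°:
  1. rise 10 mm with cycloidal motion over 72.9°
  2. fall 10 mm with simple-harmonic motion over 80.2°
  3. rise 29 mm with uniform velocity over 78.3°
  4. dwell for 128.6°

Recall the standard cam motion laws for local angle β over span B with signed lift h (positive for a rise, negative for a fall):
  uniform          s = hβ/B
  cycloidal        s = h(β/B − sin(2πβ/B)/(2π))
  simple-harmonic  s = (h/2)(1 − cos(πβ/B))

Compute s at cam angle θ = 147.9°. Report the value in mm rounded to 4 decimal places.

seg 1 [0°–72.9°] cycloidal, h=10: full span → s += 10 → s = 10.0000
seg 2 [72.9°–153.1°] simple-harmonic, h=-10: θ=147.9° here. β=75, B=80.2. -10/2·(1 − cos(π·0.9352)) = -9.8966 → s = 0.1034

0.1034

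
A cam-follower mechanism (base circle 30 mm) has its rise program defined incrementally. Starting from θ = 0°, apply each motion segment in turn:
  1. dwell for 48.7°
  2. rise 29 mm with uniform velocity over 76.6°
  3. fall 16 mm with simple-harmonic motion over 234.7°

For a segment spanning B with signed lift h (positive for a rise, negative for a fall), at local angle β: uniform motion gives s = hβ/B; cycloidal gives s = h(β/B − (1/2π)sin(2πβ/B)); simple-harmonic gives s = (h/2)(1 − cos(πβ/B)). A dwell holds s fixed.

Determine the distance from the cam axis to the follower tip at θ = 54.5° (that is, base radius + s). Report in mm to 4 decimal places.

seg 1 [0°–48.7°] dwell: s stays 0.0000
seg 2 [48.7°–125.3°] uniform, h=29: θ=54.5° here. β=5.8, B=76.6. 29·5.8/76.6 = 2.1958 → s = 2.1958
radial distance = base radius + s = 30 + 2.1958 = 32.1958

32.1958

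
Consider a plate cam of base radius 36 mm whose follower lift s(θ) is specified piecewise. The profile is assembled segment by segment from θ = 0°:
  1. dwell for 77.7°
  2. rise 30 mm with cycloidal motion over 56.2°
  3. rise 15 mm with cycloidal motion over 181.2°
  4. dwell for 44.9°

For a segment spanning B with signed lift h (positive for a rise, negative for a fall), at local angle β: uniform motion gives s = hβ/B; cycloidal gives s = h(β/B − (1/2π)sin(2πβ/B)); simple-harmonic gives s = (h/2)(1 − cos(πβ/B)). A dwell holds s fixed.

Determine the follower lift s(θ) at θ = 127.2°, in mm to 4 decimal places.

seg 1 [0°–77.7°] dwell: s stays 0.0000
seg 2 [77.7°–133.9°] cycloidal, h=30: θ=127.2° here. β=49.5, B=56.2. 30·(0.8808 − sin(2π·0.8808)/(2π)) = 29.6748 → s = 29.6748

29.6748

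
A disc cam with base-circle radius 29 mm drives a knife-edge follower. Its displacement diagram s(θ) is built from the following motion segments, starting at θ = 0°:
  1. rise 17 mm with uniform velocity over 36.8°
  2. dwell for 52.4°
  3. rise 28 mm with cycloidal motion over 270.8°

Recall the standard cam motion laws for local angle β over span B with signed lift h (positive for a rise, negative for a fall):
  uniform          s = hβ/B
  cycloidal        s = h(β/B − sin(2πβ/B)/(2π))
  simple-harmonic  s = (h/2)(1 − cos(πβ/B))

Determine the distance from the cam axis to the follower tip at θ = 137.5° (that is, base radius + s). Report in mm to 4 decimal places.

seg 1 [0°–36.8°] uniform, h=17: full span → s += 17 → s = 17.0000
seg 2 [36.8°–89.2°] dwell: s stays 17.0000
seg 3 [89.2°–360°] cycloidal, h=28: θ=137.5° here. β=48.3, B=270.8. 28·(0.1784 − sin(2π·0.1784)/(2π)) = 0.9816 → s = 17.9816
radial distance = base radius + s = 29 + 17.9816 = 46.9816

46.9816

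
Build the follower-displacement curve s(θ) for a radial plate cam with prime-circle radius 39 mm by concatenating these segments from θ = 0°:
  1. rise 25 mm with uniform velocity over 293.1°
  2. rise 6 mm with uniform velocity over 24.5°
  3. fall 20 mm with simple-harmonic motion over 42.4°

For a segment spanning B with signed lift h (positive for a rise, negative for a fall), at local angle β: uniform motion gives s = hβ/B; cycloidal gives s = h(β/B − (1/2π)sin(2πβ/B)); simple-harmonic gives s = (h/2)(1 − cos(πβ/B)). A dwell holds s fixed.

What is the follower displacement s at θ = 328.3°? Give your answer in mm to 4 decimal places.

seg 1 [0°–293.1°] uniform, h=25: full span → s += 25 → s = 25.0000
seg 2 [293.1°–317.6°] uniform, h=6: full span → s += 6 → s = 31.0000
seg 3 [317.6°–360°] simple-harmonic, h=-20: θ=328.3° here. β=10.7, B=42.4. -20/2·(1 − cos(π·0.2524)) = -2.9815 → s = 28.0185

28.0185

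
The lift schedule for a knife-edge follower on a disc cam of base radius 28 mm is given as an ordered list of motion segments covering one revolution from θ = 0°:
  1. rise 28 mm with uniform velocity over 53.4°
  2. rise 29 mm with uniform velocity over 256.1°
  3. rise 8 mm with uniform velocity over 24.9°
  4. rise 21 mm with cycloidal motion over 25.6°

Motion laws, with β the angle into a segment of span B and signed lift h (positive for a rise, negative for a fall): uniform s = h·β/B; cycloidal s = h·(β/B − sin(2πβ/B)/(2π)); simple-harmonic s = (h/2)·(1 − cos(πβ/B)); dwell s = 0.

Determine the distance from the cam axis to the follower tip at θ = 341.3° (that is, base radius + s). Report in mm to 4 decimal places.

seg 1 [0°–53.4°] uniform, h=28: full span → s += 28 → s = 28.0000
seg 2 [53.4°–309.5°] uniform, h=29: full span → s += 29 → s = 57.0000
seg 3 [309.5°–334.4°] uniform, h=8: full span → s += 8 → s = 65.0000
seg 4 [334.4°–360°] cycloidal, h=21: θ=341.3° here. β=6.9, B=25.6. 21·(0.2695 − sin(2π·0.2695)/(2π)) = 2.3430 → s = 67.3430
radial distance = base radius + s = 28 + 67.3430 = 95.3430

95.3430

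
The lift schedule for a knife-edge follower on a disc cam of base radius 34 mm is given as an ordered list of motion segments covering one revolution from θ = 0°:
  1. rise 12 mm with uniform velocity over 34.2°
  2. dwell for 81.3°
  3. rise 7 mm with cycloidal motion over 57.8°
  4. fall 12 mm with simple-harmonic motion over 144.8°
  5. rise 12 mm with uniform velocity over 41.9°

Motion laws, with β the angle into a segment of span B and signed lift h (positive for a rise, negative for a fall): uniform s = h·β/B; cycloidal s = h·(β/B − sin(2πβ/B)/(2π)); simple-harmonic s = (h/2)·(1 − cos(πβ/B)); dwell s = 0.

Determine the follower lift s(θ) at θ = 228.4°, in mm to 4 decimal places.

seg 1 [0°–34.2°] uniform, h=12: full span → s += 12 → s = 12.0000
seg 2 [34.2°–115.5°] dwell: s stays 12.0000
seg 3 [115.5°–173.3°] cycloidal, h=7: full span → s += 7 → s = 19.0000
seg 4 [173.3°–318.1°] simple-harmonic, h=-12: θ=228.4° here. β=55.1, B=144.8. -12/2·(1 − cos(π·0.3805)) = -3.8005 → s = 15.1995

15.1995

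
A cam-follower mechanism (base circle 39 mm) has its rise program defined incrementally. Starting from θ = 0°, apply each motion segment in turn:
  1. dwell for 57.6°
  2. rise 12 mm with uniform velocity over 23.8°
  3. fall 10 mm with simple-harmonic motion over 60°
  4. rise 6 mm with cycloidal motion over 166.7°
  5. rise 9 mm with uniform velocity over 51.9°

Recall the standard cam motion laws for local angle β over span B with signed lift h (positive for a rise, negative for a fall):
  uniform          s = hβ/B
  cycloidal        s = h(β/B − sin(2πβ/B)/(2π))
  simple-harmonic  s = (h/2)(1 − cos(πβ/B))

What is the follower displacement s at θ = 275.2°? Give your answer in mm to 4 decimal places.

seg 1 [0°–57.6°] dwell: s stays 0.0000
seg 2 [57.6°–81.4°] uniform, h=12: full span → s += 12 → s = 12.0000
seg 3 [81.4°–141.4°] simple-harmonic, h=-10: full span → s += -10 → s = 2.0000
seg 4 [141.4°–308.1°] cycloidal, h=6: θ=275.2° here. β=133.8, B=166.7. 6·(0.8026 − sin(2π·0.8026)/(2π)) = 5.7190 → s = 7.7190

7.7190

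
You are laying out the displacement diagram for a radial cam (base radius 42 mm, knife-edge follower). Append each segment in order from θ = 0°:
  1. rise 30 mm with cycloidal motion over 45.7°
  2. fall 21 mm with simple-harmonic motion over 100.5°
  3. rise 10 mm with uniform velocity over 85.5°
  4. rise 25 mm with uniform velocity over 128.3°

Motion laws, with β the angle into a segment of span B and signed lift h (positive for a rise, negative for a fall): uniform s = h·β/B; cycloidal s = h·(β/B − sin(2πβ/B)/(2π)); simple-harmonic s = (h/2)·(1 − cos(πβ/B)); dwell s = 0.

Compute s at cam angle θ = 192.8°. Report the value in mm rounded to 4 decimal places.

seg 1 [0°–45.7°] cycloidal, h=30: full span → s += 30 → s = 30.0000
seg 2 [45.7°–146.2°] simple-harmonic, h=-21: full span → s += -21 → s = 9.0000
seg 3 [146.2°–231.7°] uniform, h=10: θ=192.8° here. β=46.6, B=85.5. 10·46.6/85.5 = 5.4503 → s = 14.4503

14.4503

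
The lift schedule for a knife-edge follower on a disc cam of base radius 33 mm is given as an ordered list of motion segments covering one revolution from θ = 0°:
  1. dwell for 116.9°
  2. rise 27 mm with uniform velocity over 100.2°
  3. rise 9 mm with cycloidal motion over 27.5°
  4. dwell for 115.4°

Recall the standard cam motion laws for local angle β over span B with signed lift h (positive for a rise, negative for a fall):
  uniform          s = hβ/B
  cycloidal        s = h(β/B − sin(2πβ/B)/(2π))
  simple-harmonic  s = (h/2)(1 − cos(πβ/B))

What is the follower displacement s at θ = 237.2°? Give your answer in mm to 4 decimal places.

seg 1 [0°–116.9°] dwell: s stays 0.0000
seg 2 [116.9°–217.1°] uniform, h=27: full span → s += 27 → s = 27.0000
seg 3 [217.1°–244.6°] cycloidal, h=9: θ=237.2° here. β=20.1, B=27.5. 9·(0.7309 − sin(2π·0.7309)/(2π)) = 8.0003 → s = 35.0003

35.0003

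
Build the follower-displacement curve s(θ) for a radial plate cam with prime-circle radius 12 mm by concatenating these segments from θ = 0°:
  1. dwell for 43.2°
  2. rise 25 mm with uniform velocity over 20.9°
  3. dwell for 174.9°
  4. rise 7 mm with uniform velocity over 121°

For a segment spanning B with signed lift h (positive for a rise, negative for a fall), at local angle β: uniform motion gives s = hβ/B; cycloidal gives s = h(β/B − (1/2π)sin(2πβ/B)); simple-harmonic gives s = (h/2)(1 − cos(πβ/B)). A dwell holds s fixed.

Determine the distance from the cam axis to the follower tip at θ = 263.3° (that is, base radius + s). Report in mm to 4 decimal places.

seg 1 [0°–43.2°] dwell: s stays 0.0000
seg 2 [43.2°–64.1°] uniform, h=25: full span → s += 25 → s = 25.0000
seg 3 [64.1°–239°] dwell: s stays 25.0000
seg 4 [239°–360°] uniform, h=7: θ=263.3° here. β=24.3, B=121. 7·24.3/121 = 1.4058 → s = 26.4058
radial distance = base radius + s = 12 + 26.4058 = 38.4058

38.4058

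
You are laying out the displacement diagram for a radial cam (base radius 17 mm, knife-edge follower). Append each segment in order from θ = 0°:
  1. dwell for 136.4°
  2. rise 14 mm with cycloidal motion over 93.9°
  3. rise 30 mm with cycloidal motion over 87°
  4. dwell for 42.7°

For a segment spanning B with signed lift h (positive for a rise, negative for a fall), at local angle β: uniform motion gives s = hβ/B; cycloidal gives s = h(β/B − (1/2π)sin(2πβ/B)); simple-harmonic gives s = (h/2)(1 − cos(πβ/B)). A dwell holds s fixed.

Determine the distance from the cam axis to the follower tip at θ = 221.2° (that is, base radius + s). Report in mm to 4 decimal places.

seg 1 [0°–136.4°] dwell: s stays 0.0000
seg 2 [136.4°–230.3°] cycloidal, h=14: θ=221.2° here. β=84.8, B=93.9. 14·(0.9031 − sin(2π·0.9031)/(2π)) = 13.9177 → s = 13.9177
radial distance = base radius + s = 17 + 13.9177 = 30.9177

30.9177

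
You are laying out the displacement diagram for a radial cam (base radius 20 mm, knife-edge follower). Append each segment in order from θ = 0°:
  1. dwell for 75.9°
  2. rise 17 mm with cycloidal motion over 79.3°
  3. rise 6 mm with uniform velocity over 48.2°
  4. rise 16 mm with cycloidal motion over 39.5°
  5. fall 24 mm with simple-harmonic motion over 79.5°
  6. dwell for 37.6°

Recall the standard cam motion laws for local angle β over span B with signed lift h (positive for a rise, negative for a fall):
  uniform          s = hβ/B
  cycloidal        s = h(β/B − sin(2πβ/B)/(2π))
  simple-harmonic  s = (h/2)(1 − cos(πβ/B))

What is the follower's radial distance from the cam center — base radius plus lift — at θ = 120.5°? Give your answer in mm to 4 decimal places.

seg 1 [0°–75.9°] dwell: s stays 0.0000
seg 2 [75.9°–155.2°] cycloidal, h=17: θ=120.5° here. β=44.6, B=79.3. 17·(0.5624 − sin(2π·0.5624)/(2π)) = 10.5953 → s = 10.5953
radial distance = base radius + s = 20 + 10.5953 = 30.5953

30.5953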